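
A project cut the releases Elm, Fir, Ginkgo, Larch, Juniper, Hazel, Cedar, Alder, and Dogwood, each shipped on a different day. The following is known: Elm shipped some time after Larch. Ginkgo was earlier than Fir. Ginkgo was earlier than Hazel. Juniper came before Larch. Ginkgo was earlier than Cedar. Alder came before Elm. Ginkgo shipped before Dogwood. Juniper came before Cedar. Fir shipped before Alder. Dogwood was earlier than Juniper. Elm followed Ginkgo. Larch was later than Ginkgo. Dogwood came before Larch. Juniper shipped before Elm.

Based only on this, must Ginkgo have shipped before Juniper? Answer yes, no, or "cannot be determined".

Chain the constraints: Ginkgo → Dogwood → Juniper. Each link is directly stated, so Ginkgo comes before Juniper.

yes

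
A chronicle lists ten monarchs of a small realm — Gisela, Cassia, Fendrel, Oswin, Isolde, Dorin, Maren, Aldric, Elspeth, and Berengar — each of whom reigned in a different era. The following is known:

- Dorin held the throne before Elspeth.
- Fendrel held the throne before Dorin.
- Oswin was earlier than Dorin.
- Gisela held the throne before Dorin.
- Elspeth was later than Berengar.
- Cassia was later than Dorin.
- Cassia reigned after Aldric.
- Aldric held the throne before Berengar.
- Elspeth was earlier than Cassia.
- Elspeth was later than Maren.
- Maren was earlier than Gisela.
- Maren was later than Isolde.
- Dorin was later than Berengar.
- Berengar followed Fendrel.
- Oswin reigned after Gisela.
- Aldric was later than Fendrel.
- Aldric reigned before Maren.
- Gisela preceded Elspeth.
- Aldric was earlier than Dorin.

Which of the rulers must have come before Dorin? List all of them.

Directly stated before Dorin: Aldric, Berengar, Fendrel, Gisela, and Oswin.
Isolde reaches Dorin via Isolde → Maren → Gisela → Dorin.
Maren reaches Dorin via Maren → Gisela → Dorin.
No chain forces Elspeth (or any of the others) ahead of Dorin.

Aldric, Berengar, Fendrel, Gisela, Isolde, Maren, Oswin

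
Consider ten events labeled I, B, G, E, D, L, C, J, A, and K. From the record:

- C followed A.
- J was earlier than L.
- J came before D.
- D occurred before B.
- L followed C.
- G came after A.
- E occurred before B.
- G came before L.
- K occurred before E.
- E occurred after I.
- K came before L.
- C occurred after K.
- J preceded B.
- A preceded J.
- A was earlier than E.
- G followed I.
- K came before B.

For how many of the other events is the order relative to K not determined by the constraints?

Forced after K: B, C, E, and L.
That leaves A, D, G, I, and J with no forced order relative to K — 5.

5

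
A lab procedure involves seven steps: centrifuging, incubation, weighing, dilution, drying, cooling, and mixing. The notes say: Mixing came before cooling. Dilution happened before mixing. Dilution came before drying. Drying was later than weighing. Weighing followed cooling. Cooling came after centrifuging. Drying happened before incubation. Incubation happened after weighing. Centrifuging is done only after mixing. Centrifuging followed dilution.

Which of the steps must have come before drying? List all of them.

centrifuging, cooling, dilution, mixing, weighing

Directly stated before drying: dilution and weighing.
Centrifuging reaches drying via centrifuging → cooling → weighing → drying.
Cooling reaches drying via cooling → weighing → drying.
Mixing reaches drying via mixing → cooling → weighing → drying.
No chain forces incubation ahead of drying.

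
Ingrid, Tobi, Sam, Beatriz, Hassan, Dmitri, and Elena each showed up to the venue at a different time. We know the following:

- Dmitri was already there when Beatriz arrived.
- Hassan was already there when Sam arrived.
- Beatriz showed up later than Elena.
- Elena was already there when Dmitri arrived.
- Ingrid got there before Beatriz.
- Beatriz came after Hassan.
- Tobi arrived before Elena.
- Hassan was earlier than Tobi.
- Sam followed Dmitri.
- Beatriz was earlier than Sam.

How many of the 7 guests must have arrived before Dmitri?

Directly stated before Dmitri: Elena.
Hassan reaches Dmitri via Hassan → Tobi → Elena → Dmitri.
Tobi reaches Dmitri via Tobi → Elena → Dmitri.
No chain forces Sam (or any of the others) ahead of Dmitri.
That's Elena, Hassan, and Tobi — 3 in all.

3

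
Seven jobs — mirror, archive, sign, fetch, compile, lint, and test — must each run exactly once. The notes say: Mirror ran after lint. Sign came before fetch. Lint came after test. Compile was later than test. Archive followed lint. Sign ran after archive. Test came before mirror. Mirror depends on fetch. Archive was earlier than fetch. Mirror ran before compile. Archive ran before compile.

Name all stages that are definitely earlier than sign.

archive, lint, test

Directly stated before sign: archive.
Lint reaches sign via lint → archive → sign.
Test reaches sign via test → lint → archive → sign.
No chain forces mirror (or any of the others) ahead of sign.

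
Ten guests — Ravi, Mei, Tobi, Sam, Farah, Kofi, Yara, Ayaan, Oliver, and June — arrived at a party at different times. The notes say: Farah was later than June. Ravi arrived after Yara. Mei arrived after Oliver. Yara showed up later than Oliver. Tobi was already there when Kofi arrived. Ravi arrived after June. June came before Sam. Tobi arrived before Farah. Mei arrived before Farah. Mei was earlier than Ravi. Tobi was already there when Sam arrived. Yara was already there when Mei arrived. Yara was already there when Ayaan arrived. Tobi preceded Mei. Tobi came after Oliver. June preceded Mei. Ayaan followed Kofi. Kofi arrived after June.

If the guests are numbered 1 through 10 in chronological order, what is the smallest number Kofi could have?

4

June, Oliver, and Tobi must all come before Kofi — 3 forced predecessors.
Nothing else is forced ahead of Kofi, so their earliest slot is position 3 + 1 = 4.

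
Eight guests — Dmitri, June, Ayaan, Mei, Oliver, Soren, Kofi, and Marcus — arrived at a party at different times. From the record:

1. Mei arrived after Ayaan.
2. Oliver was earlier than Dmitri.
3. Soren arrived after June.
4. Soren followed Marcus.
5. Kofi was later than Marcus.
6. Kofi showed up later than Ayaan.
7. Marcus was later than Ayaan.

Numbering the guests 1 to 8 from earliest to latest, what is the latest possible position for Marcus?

6

Marcus must come before Kofi and Soren — 2 guests forced after them.
Everything else can be placed before Marcus in some valid order, so Marcus can sit as late as position 8 − 2 = 6.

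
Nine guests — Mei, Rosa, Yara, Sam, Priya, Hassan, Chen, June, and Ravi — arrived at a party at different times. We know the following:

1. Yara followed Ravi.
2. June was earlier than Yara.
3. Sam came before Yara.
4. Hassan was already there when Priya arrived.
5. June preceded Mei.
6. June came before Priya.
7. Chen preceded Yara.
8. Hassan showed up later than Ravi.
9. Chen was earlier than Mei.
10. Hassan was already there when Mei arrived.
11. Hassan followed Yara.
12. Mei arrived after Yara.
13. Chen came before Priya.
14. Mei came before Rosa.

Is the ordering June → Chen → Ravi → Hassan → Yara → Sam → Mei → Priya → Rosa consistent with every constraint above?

The constraints require Sam before Yara, but in the proposed sequence Yara appears ahead of Sam. That one violation is enough.

no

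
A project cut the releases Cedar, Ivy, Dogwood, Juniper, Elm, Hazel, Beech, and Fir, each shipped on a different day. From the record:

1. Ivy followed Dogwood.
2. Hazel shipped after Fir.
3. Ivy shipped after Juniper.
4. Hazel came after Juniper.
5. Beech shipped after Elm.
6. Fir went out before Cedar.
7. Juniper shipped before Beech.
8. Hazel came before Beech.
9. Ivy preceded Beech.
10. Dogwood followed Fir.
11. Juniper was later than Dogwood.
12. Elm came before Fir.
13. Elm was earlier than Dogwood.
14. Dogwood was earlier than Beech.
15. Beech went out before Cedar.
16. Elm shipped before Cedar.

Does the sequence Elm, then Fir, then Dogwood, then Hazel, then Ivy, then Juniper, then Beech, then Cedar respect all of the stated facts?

The constraints require Juniper before Ivy, but in the proposed sequence Ivy appears ahead of Juniper. That one violation is enough.

no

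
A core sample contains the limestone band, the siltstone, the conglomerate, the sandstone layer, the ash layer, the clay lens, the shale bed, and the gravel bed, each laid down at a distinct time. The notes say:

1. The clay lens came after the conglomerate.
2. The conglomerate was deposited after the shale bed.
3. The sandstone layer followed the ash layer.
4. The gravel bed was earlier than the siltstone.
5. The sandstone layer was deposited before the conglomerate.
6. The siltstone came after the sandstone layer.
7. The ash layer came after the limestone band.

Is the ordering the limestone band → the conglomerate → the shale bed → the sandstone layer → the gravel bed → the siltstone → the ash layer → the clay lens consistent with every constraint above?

The constraints require the shale bed before the conglomerate, but in the proposed sequence the conglomerate appears ahead of the shale bed. That one violation is enough.

no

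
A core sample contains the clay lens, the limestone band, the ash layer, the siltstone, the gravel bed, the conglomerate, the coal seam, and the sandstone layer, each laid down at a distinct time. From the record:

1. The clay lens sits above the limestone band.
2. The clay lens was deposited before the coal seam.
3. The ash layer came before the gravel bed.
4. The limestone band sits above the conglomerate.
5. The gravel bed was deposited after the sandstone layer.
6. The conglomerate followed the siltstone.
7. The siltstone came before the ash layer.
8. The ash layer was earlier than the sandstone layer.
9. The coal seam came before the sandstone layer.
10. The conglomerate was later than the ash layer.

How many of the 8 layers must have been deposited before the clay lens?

4

Directly stated before the clay lens: the limestone band.
The ash layer reaches the clay lens via the ash layer → the conglomerate → the limestone band → the clay lens.
The conglomerate reaches the clay lens via the conglomerate → the limestone band → the clay lens.
The siltstone reaches the clay lens via the siltstone → the conglomerate → the limestone band → the clay lens.
That's the ash layer, the conglomerate, the limestone band, and the siltstone — 4 in all.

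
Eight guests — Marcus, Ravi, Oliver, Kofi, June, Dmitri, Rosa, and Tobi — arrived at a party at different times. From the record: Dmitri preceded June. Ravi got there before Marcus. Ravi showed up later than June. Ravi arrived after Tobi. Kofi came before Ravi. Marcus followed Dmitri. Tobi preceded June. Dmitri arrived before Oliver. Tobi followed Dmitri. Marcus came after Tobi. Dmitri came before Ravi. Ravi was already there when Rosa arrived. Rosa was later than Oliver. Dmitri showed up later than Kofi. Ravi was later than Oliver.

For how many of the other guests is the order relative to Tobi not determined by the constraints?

Forced before Tobi: Dmitri and Kofi; forced after Tobi: June, Marcus, Ravi, and Rosa.
That leaves Oliver with no forced order relative to Tobi — 1.

1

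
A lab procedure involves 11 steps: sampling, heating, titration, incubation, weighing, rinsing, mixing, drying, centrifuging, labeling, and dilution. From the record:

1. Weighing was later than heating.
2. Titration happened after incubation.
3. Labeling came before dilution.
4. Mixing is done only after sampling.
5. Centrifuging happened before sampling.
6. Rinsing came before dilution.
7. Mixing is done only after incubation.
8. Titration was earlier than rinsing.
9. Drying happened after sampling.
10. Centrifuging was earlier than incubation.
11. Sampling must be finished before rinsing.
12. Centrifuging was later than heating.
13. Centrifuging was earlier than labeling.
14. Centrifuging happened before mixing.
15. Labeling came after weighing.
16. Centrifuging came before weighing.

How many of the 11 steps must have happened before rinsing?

5

Directly stated before rinsing: sampling and titration.
Centrifuging reaches rinsing via centrifuging → sampling → rinsing.
Heating reaches rinsing via heating → centrifuging → sampling → rinsing.
Incubation reaches rinsing via incubation → titration → rinsing.
No chain forces drying (or any of the others) ahead of rinsing.
That's centrifuging, heating, incubation, sampling, and titration — 5 in all.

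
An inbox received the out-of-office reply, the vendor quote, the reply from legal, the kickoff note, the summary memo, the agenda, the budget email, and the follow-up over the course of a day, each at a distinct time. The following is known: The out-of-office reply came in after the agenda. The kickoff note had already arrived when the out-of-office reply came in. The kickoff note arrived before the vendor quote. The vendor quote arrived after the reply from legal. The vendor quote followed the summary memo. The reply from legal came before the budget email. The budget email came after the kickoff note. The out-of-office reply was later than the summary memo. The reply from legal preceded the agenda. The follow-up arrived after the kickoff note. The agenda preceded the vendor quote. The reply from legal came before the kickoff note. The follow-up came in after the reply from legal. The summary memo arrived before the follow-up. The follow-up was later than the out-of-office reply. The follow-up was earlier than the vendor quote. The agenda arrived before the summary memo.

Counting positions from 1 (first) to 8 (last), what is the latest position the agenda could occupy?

The agenda must come before the follow-up, the out-of-office reply, the summary memo, and the vendor quote — 4 messages forced after it.
Everything else can be placed before the agenda in some valid order, so the agenda can sit as late as position 8 − 4 = 4.

4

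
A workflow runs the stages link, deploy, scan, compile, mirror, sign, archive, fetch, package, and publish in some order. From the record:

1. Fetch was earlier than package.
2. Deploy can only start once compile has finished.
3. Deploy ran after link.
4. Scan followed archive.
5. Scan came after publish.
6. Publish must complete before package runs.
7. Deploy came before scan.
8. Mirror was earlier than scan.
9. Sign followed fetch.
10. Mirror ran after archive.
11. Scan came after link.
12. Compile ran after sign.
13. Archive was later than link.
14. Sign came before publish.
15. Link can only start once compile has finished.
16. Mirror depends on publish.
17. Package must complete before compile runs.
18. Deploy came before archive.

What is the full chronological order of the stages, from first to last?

The constraints fix every adjacent pair, so only one ordering works:
fetch → sign → publish → package → compile → link → deploy → archive → mirror → scan.

fetch, sign, publish, package, compile, link, deploy, archive, mirror, scan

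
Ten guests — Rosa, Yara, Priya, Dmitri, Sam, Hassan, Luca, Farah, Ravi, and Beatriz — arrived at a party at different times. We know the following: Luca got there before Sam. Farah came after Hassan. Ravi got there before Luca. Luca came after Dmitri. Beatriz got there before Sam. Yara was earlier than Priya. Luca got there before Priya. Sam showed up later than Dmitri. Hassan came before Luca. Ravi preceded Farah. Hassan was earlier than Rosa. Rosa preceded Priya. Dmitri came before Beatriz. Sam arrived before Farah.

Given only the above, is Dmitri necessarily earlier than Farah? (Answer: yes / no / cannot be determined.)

Chain the constraints: Dmitri → Sam → Farah. Each link is directly stated, so Dmitri comes before Farah.

yes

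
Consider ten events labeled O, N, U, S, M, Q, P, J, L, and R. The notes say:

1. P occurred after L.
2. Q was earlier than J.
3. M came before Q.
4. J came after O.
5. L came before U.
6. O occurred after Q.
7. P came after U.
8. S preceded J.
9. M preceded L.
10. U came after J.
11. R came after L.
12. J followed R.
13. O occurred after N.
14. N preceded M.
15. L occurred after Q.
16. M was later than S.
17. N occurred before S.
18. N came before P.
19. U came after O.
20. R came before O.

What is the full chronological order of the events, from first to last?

N, S, M, Q, L, R, O, J, U, P

The constraints fix every adjacent pair, so only one ordering works:
N → S → M → Q → L → R → O → J → U → P.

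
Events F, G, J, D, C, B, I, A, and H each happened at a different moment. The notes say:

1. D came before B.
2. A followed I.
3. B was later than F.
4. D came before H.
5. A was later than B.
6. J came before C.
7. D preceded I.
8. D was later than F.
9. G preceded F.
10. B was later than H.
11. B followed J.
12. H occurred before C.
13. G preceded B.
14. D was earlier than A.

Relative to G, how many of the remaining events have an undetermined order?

Forced after G: A, B, C, D, F, H, and I.
That leaves J with no forced order relative to G — 1.

1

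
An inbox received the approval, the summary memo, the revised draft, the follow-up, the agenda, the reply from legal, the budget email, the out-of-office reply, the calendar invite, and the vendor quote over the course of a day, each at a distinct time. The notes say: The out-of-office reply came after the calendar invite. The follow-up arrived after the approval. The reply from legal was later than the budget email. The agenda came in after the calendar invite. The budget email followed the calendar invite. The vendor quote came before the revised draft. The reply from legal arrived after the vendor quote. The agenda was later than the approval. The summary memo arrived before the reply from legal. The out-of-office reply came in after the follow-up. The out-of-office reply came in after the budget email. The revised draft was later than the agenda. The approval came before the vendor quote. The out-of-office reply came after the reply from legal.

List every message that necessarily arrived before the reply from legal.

Directly stated before the reply from legal: the budget email, the summary memo, and the vendor quote.
The approval reaches the reply from legal via the approval → the vendor quote → the reply from legal.
The calendar invite reaches the reply from legal via the calendar invite → the budget email → the reply from legal.
No chain forces the follow-up (or any of the others) ahead of the reply from legal.

the approval, the budget email, the calendar invite, the summary memo, the vendor quote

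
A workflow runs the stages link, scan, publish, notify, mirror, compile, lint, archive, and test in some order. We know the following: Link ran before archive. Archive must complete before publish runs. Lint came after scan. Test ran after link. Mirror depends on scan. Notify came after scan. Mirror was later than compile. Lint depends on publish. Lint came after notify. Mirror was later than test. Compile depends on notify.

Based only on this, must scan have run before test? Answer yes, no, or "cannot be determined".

cannot be determined

No chain of stated constraints runs from scan to test, and none runs from test to scan either.
So the relative order of scan and test is not fixed by the given facts.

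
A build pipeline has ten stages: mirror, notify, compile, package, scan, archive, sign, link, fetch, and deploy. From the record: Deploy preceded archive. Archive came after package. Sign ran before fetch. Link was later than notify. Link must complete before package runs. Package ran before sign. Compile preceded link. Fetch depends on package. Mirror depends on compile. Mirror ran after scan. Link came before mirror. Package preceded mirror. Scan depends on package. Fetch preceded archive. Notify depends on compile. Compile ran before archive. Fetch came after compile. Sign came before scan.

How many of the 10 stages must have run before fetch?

5

Directly stated before fetch: compile, package, and sign.
Link reaches fetch via link → package → fetch.
Notify reaches fetch via notify → link → package → fetch.
No chain forces deploy (or any of the others) ahead of fetch.
That's compile, link, notify, package, and sign — 5 in all.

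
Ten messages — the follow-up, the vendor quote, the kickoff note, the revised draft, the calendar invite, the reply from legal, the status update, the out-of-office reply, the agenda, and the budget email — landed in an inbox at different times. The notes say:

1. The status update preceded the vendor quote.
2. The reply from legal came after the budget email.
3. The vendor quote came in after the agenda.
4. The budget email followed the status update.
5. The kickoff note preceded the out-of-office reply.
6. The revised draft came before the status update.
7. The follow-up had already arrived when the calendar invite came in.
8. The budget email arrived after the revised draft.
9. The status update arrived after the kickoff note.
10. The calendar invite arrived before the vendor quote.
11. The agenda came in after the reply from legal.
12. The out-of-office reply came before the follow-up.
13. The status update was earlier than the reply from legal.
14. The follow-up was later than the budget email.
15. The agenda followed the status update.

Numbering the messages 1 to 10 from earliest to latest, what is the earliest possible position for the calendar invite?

The budget email, the follow-up, the kickoff note, the out-of-office reply, the revised draft, and the status update must all come before the calendar invite — 6 forced predecessors.
Nothing else is forced ahead of the calendar invite, so its earliest slot is position 6 + 1 = 7.

7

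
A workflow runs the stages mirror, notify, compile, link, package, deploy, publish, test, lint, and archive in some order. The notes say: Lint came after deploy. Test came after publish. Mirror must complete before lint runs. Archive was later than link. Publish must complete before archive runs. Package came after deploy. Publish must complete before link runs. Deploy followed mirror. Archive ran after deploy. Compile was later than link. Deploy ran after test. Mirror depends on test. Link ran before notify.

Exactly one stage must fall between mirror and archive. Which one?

deploy

Tracing the constraints gives mirror → deploy → archive, so deploy sits after mirror and before archive.
No other stage is forced both after mirror and before archive.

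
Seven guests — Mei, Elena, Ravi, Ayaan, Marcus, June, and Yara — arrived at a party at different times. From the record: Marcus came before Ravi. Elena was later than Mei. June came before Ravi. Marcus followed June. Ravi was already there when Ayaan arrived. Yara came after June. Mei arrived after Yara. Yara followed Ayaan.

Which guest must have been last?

Elena

Every other guest has a chain of constraints placing them before Elena, so Elena is last.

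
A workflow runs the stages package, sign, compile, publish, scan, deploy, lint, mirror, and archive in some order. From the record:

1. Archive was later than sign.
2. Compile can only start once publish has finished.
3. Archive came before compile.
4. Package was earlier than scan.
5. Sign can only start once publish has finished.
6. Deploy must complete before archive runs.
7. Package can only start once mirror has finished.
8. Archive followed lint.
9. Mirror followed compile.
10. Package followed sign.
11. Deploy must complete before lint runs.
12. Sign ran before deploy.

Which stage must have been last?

Every other stage has a chain of constraints placing it before scan, so scan is last.

scan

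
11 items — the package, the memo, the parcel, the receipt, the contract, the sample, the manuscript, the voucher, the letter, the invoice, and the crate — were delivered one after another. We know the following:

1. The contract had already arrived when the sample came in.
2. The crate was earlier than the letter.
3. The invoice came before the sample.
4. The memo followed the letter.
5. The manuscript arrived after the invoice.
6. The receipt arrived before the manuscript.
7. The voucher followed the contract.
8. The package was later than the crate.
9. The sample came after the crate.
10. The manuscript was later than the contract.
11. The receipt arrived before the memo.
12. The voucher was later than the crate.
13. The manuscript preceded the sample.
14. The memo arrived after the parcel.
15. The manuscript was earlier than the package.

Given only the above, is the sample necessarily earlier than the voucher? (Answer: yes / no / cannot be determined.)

cannot be determined

No chain of stated constraints runs from the sample to the voucher, and none runs from the voucher to the sample either.
So the relative order of the sample and the voucher is not fixed by the given facts.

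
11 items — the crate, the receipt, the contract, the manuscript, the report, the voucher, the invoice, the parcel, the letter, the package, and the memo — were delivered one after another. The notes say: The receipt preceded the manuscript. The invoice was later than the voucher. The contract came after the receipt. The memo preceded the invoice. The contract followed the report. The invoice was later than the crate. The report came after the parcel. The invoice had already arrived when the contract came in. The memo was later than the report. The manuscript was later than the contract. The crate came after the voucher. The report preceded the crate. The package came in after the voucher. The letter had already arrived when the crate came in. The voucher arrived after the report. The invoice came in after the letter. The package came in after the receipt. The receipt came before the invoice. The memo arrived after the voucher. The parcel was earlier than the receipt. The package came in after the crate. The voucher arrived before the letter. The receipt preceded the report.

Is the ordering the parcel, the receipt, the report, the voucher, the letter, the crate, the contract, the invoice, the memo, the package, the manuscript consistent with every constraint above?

no

The constraints require the invoice before the contract, but in the proposed sequence the contract appears ahead of the invoice. That one violation is enough.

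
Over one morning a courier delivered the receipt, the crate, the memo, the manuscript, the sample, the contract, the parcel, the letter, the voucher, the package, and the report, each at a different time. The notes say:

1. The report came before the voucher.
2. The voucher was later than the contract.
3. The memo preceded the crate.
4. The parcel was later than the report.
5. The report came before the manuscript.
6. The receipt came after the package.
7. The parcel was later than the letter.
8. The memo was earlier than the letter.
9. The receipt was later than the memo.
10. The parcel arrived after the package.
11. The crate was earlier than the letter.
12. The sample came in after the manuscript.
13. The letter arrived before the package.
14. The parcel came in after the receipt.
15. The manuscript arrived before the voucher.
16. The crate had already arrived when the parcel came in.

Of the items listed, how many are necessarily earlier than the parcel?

6

Directly stated before the parcel: the crate, the letter, the package, the receipt, and the report.
The memo reaches the parcel via the memo → the crate → the parcel.
No chain forces the contract (or any of the others) ahead of the parcel.
That's the crate, the letter, the memo, the package, the receipt, and the report — 6 in all.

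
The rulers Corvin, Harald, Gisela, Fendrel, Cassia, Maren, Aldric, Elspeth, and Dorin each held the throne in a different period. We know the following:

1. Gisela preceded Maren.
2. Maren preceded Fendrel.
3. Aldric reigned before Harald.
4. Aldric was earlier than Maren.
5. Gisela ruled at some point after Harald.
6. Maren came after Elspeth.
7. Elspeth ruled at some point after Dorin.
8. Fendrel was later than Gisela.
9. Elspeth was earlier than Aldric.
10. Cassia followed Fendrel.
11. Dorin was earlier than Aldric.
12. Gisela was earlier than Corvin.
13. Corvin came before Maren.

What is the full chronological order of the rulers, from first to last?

The constraints fix every adjacent pair, so only one ordering works:
Dorin → Elspeth → Aldric → Harald → Gisela → Corvin → Maren → Fendrel → Cassia.

Dorin, Elspeth, Aldric, Harald, Gisela, Corvin, Maren, Fendrel, Cassia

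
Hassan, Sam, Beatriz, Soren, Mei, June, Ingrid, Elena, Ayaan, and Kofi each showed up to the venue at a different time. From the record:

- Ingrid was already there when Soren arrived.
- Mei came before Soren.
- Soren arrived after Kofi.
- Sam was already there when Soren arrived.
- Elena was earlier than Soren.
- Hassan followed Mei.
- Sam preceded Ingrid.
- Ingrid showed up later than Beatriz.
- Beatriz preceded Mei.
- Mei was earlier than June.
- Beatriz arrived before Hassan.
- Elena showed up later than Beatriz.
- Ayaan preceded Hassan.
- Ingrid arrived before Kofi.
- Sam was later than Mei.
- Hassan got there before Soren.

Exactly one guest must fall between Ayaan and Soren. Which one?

Tracing the constraints gives Ayaan → Hassan → Soren, so Hassan sits after Ayaan and before Soren.
No other guest is forced both after Ayaan and before Soren.

Hassan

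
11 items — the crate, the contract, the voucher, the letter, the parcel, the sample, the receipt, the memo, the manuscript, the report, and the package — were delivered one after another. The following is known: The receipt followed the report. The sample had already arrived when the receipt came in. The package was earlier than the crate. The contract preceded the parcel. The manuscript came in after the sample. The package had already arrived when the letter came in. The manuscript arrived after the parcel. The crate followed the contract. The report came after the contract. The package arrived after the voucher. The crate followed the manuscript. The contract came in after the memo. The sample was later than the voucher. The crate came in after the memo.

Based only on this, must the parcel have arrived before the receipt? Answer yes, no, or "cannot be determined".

cannot be determined

No chain of stated constraints runs from the parcel to the receipt, and none runs from the receipt to the parcel either.
So the relative order of the parcel and the receipt is not fixed by the given facts.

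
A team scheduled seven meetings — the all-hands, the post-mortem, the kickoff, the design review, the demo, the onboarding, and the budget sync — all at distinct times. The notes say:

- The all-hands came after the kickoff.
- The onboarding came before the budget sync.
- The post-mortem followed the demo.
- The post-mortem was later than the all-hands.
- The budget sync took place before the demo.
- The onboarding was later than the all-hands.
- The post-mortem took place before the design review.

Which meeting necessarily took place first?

The kickoff has a chain of constraints placing it before every other meeting, so the kickoff must be first.

the kickoff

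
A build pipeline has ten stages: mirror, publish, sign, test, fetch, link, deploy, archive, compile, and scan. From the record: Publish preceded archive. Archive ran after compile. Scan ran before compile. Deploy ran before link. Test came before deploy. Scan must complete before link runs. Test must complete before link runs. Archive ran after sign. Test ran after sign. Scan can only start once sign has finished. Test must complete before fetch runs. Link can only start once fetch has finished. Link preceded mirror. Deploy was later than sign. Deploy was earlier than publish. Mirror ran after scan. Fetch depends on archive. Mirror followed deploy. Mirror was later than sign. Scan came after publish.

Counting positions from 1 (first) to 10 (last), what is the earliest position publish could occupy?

4

Deploy, sign, and test must all come before publish — 3 forced predecessors.
Nothing else is forced ahead of publish, so its earliest slot is position 3 + 1 = 4.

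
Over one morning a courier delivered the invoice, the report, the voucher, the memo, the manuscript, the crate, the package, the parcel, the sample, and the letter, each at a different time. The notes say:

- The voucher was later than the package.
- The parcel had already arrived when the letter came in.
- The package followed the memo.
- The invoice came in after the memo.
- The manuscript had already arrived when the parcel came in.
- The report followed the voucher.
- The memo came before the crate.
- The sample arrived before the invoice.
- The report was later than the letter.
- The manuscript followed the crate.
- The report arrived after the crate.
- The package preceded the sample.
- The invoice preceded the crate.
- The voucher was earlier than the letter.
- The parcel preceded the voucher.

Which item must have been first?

The memo has a chain of constraints placing it before every other item, so the memo must be first.

the memo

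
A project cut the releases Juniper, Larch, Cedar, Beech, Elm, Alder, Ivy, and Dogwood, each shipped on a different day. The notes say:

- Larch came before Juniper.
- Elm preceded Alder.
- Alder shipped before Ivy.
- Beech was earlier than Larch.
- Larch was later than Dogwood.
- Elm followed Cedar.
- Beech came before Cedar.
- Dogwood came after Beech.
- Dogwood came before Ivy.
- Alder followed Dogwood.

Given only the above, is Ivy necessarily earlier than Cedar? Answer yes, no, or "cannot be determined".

no

Tracing the constraints gives Cedar → Elm → Alder → Ivy, so Cedar must come before Ivy.
That means Ivy cannot be before Cedar.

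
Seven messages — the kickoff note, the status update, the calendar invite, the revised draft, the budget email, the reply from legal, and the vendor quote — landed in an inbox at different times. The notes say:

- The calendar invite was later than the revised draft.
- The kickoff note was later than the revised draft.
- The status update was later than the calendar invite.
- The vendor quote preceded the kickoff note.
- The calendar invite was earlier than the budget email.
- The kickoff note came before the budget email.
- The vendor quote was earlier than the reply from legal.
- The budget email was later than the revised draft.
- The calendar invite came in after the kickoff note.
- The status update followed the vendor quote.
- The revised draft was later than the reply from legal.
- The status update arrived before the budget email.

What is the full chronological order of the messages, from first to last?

the vendor quote, the reply from legal, the revised draft, the kickoff note, the calendar invite, the status update, the budget email

The constraints fix every adjacent pair, so only one ordering works:
the vendor quote → the reply from legal → the revised draft → the kickoff note → the calendar invite → the status update → the budget email.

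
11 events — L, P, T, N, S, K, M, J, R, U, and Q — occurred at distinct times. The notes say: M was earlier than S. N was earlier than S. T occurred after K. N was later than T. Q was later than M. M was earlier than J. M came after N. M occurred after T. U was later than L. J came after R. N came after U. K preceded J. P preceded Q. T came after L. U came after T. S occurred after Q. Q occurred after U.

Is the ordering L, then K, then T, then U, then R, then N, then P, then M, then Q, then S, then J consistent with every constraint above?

Check each stated constraint against the proposed order — e.g. R is ahead of J; K is ahead of J. Every pair is in the required order; nothing is violated.

yes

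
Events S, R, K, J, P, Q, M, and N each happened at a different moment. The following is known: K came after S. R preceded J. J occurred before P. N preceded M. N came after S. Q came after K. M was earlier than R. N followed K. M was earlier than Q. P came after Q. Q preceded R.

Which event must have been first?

S

S has a chain of constraints placing it before every other event, so S must be first.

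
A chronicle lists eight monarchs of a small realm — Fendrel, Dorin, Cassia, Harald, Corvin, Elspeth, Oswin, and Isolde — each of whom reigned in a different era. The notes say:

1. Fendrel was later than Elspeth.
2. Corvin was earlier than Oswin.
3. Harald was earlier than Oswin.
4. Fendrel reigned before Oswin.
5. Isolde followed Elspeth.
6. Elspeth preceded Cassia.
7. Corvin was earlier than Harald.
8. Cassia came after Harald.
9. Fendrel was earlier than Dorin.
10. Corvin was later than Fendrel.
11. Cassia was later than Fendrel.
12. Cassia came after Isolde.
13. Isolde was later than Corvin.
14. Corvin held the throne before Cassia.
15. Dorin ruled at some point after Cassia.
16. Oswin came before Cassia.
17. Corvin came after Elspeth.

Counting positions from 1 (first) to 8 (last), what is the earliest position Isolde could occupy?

4

Corvin, Elspeth, and Fendrel must all come before Isolde — 3 forced predecessors.
Nothing else is forced ahead of Isolde, so their earliest slot is position 3 + 1 = 4.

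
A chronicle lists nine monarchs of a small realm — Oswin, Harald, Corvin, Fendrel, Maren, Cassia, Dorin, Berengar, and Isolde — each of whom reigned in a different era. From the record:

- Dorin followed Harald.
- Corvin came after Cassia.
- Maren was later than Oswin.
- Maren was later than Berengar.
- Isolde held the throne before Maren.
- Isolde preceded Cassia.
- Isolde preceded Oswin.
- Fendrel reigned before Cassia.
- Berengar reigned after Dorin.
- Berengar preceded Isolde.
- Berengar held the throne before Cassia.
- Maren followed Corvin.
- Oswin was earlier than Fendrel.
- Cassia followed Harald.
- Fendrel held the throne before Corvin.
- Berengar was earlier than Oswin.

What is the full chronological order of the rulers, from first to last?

The constraints fix every adjacent pair, so only one ordering works:
Harald → Dorin → Berengar → Isolde → Oswin → Fendrel → Cassia → Corvin → Maren.

Harald, Dorin, Berengar, Isolde, Oswin, Fendrel, Cassia, Corvin, Maren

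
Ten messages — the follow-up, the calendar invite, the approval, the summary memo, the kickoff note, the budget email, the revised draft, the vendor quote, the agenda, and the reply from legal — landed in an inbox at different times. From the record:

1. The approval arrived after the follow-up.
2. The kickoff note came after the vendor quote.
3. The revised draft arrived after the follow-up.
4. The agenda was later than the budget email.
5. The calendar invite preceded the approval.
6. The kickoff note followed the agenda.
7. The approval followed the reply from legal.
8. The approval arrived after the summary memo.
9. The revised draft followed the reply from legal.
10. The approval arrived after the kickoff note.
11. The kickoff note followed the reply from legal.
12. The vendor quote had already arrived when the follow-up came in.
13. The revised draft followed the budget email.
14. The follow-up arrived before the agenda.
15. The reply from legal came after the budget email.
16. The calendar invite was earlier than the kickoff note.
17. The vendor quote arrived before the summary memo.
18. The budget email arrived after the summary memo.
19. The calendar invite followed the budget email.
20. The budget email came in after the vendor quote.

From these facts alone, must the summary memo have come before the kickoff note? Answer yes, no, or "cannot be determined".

Chain the constraints: the summary memo → the budget email → the calendar invite → the kickoff note. Each link is directly stated, so the summary memo comes before the kickoff note.

yes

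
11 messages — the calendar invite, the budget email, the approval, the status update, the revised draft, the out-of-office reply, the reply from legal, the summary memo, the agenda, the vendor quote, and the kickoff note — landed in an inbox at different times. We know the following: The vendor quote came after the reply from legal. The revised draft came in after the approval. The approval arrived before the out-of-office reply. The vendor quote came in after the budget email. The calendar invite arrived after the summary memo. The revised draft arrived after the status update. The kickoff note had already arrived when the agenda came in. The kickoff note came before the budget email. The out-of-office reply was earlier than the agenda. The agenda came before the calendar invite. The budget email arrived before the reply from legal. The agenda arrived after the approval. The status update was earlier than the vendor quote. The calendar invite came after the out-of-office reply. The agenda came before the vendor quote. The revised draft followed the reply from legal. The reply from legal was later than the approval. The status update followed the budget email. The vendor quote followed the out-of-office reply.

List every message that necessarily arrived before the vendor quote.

Directly stated before the vendor quote: the agenda, the budget email, the out-of-office reply, the reply from legal, and the status update.
The approval reaches the vendor quote via the approval → the out-of-office reply → the vendor quote.
The kickoff note reaches the vendor quote via the kickoff note → the agenda → the vendor quote.

the agenda, the approval, the budget email, the kickoff note, the out-of-office reply, the reply from legal, the status update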